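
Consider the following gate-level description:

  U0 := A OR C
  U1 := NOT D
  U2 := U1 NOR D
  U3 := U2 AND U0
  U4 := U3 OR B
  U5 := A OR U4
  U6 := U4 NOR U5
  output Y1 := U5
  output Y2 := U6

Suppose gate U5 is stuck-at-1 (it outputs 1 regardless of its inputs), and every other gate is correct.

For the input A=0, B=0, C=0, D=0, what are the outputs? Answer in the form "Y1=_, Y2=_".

Propagate with U5 forced: U0=0, U1=1, U2=0, U3=0, U4=0, U5=1 [stuck-at-1], U6=0.
So the outputs are Y1=1, Y2=0. (Without the fault they would be Y1=0, Y2=1.)

Y1=1, Y2=0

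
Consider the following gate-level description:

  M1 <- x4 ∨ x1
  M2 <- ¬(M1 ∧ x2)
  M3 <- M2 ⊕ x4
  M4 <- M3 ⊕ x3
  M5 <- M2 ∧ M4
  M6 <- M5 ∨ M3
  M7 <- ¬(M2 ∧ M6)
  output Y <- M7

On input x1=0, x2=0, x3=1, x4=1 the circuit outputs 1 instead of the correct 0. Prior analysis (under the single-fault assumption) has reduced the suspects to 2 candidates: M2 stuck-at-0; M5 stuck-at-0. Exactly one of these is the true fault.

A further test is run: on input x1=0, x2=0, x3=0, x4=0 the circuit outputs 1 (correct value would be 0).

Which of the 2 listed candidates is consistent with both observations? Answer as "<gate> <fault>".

Evaluate each candidate on input x1=0, x2=0, x3=0, x4=0:
  M2 stuck-at-0: M1=0, M2=0 [stuck-at-0], M3=0, M4=0, M5=0, M6=0, M7=1 → 1 — matches
  M5 stuck-at-0: M1=0, M2=1, M3=1, M4=1, M5=0 [stuck-at-0], M6=1, M7=0 → 0 — eliminated
Only M2 stuck-at-0 reproduces the observed 1.

M2 stuck-at-0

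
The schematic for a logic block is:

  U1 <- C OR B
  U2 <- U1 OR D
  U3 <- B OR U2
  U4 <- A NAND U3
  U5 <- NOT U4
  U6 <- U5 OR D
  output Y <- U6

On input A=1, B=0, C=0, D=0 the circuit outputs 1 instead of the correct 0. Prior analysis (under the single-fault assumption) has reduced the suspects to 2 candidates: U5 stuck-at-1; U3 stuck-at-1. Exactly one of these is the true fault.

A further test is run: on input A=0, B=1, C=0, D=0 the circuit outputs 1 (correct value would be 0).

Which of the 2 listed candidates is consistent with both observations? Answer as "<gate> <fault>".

Evaluate each candidate on input A=0, B=1, C=0, D=0:
  U5 stuck-at-1: U1=1, U2=1, U3=1, U4=1, U5=1 [stuck-at-1], U6=1 → 1 — matches
  U3 stuck-at-1: U1=1, U2=1, U3=1 [stuck-at-1], U4=1, U5=0, U6=0 → 0 — eliminated
Only U5 stuck-at-1 reproduces the observed 1.

U5 stuck-at-1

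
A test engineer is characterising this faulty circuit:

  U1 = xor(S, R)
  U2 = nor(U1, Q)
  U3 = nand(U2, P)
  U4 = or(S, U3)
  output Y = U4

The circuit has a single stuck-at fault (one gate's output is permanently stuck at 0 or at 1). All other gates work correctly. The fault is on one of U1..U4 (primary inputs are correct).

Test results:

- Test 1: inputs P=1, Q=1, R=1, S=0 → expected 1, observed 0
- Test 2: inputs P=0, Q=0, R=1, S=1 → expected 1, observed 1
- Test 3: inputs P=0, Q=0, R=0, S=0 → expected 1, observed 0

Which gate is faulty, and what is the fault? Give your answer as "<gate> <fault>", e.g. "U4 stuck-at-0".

U3 stuck-at-0

Fault-free values for test 1 (P=1, Q=1, R=1, S=0): U1=1, U2=0, U3=1, U4=1, giving Y=1. Observed 0.
Test 1: faults giving observed 0 are {U2 stuck-at-1, U3 stuck-at-0, U4 stuck-at-0}.
Test 2 (P=0, Q=0, R=1, S=1): fault-free U1=0, U2=1, U3=1, U4=1 → 1; observed 1. Eliminates U4 stuck-at-0.
Test 3 (P=0, Q=0, R=0, S=0): fault-free U1=0, U2=1, U3=1, U4=1 → 1; observed 0. Eliminates U2 stuck-at-1.
Only U3 stuck-at-0 is consistent with every test.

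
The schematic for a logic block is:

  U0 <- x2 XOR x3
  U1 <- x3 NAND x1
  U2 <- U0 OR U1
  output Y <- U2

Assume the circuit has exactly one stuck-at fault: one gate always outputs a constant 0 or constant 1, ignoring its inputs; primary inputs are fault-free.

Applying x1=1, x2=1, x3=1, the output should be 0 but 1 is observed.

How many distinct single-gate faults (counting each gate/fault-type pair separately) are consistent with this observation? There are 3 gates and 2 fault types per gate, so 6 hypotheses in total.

Fault-free: U0=0, U1=0, U2=0 → 0. Observed 1.
  U0 stuck-at-0: output 0 ✗
  U0 stuck-at-1: output 1 ✓
  U1 stuck-at-0: output 0 ✗
  U1 stuck-at-1: output 1 ✓
  U2 stuck-at-0: output 0 ✗
  U2 stuck-at-1: output 1 ✓
Consistent faults: {U0 stuck-at-1, U1 stuck-at-1, U2 stuck-at-1} — 3 in all.

3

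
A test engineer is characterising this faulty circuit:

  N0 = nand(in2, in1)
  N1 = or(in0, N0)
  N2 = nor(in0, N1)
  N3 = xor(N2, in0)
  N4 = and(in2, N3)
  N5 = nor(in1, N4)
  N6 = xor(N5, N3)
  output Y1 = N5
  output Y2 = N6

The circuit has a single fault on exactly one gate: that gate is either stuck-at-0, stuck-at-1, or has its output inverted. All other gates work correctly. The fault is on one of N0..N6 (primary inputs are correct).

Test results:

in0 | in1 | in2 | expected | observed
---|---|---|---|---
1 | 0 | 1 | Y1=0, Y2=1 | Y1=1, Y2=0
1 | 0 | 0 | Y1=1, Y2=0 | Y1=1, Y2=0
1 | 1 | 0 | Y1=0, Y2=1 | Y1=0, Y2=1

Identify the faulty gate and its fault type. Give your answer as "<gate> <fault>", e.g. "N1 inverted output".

N4 stuck-at-0

Fault-free values for test 1 (in0=1, in1=0, in2=1): N0=1, N1=1, N2=0, N3=1, N4=1, N5=0, N6=1, giving Y1=0, Y2=1. Observed Y1=1, Y2=0.
Test 1: faults giving observed Y1=1, Y2=0 are {N4 stuck-at-0, N4 inverted output, N5 stuck-at-1, N5 inverted output}.
Test 2 (in0=1, in1=0, in2=0): fault-free N0=1, N1=1, N2=0, N3=1, N4=0, N5=1, N6=0 → Y1=1, Y2=0; observed Y1=1, Y2=0. Eliminates N4 inverted output, N5 inverted output.
Test 3 (in0=1, in1=1, in2=0): fault-free N0=1, N1=1, N2=0, N3=1, N4=0, N5=0, N6=1 → Y1=0, Y2=1; observed Y1=0, Y2=1. Eliminates N5 stuck-at-1.
Only N4 stuck-at-0 is consistent with every test.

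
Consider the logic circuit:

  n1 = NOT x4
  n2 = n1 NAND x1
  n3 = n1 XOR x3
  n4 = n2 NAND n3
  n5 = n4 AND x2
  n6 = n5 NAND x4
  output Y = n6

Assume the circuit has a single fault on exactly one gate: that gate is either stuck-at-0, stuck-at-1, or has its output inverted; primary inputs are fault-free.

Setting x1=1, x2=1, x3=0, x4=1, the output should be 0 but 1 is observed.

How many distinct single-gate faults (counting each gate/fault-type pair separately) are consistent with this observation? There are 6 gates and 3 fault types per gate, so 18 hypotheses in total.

8

Fault-free: n1=0, n2=1, n3=0, n4=1, n5=1, n6=0 → 0. Observed 1.
  n1: none of the 3 fault types match ✗
  n2: none of the 3 fault types match ✗
  n3: stuck-at-1, inverted output ✓; others ✗
  n4: stuck-at-0, inverted output ✓; others ✗
  n5: stuck-at-0, inverted output ✓; others ✗
  n6: stuck-at-1, inverted output ✓; others ✗
Consistent faults: {n3 stuck-at-1, n3 inverted output, n4 stuck-at-0, n4 inverted output, n5 stuck-at-0, n5 inverted output, n6 stuck-at-1, n6 inverted output} — 8 in all.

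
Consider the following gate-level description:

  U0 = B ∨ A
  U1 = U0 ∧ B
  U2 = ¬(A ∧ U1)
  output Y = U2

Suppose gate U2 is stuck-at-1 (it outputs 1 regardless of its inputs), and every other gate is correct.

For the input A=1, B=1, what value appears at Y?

Propagate with U2 forced: U0=1, U1=1, U2=1 [stuck-at-1].
So Y = 1. (Without the fault it would be 0.)

1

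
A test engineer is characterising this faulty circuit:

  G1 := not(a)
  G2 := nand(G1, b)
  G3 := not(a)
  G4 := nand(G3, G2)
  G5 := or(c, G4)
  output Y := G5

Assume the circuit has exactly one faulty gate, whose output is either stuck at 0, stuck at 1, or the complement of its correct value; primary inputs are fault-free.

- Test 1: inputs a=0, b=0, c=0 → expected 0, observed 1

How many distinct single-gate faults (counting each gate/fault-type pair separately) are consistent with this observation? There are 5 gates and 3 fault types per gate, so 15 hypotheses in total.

Fault-free: G1=1, G2=1, G3=1, G4=0, G5=0 → 0. Observed 1.
  G1: none of the 3 fault types match ✗
  G2: stuck-at-0, inverted output ✓; others ✗
  G3: stuck-at-0, inverted output ✓; others ✗
  G4: stuck-at-1, inverted output ✓; others ✗
  G5: stuck-at-1, inverted output ✓; others ✗
Consistent faults: {G2 stuck-at-0, G2 inverted output, G3 stuck-at-0, G3 inverted output, G4 stuck-at-1, G4 inverted output, G5 stuck-at-1, G5 inverted output} — 8 in all.

8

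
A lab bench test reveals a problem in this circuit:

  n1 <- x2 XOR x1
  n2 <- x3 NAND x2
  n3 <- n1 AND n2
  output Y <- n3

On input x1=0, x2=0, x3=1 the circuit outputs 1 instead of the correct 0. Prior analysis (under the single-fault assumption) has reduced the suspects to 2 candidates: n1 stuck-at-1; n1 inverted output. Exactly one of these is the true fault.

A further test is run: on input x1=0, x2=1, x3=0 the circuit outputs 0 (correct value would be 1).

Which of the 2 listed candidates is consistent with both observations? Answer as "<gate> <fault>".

Evaluate each candidate on input x1=0, x2=1, x3=0:
  n1 stuck-at-1: n1=1 [stuck-at-1], n2=1, n3=1 → 1 — eliminated
  n1 inverted output: n1=0 [inverted output], n2=1, n3=0 → 0 — matches
Only n1 inverted output reproduces the observed 0.

n1 inverted output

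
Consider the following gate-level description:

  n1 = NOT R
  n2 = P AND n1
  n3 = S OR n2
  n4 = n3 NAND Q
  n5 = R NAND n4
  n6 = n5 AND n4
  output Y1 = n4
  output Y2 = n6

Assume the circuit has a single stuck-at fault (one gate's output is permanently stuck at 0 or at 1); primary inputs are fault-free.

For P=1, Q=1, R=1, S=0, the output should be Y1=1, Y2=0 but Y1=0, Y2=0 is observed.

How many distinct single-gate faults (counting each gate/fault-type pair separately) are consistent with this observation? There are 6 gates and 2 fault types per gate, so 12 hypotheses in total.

Fault-free: n1=0, n2=0, n3=0, n4=1, n5=0, n6=0 → Y1=1, Y2=0. Observed Y1=0, Y2=0.
  n1 stuck-at-0: output Y1=1, Y2=0 ✗
  n1 stuck-at-1: output Y1=0, Y2=0 ✓
  n2 stuck-at-0: output Y1=1, Y2=0 ✗
  n2 stuck-at-1: output Y1=0, Y2=0 ✓
  n3 stuck-at-0: output Y1=1, Y2=0 ✗
  n3 stuck-at-1: output Y1=0, Y2=0 ✓
  n4 stuck-at-0: output Y1=0, Y2=0 ✓
  n4 stuck-at-1: output Y1=1, Y2=0 ✗
  n5 stuck-at-0: output Y1=1, Y2=0 ✗
  n5 stuck-at-1: output Y1=1, Y2=1 ✗
  n6 stuck-at-0: output Y1=1, Y2=0 ✗
  n6 stuck-at-1: output Y1=1, Y2=1 ✗
Consistent faults: {n1 stuck-at-1, n2 stuck-at-1, n3 stuck-at-1, n4 stuck-at-0} — 4 in all.

4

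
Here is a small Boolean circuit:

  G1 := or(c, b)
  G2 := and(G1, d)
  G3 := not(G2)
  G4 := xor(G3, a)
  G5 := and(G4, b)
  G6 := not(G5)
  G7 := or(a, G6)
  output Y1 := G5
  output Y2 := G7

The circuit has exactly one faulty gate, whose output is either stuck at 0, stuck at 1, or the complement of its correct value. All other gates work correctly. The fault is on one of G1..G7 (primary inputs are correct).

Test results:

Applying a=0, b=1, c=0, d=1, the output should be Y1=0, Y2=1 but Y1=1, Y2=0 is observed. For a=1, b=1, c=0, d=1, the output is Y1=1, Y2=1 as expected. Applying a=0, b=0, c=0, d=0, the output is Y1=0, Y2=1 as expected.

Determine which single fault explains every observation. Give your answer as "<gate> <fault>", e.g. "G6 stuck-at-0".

Fault-free values for test 1 (a=0, b=1, c=0, d=1): G1=1, G2=1, G3=0, G4=0, G5=0, G6=1, G7=1, giving Y1=0, Y2=1. Observed Y1=1, Y2=0.
Test 1: faults giving observed Y1=1, Y2=0 are {G1 stuck-at-0, G1 inverted output, G2 stuck-at-0, G2 inverted output, G3 stuck-at-1, G3 inverted output, G4 stuck-at-1, G4 inverted output, G5 stuck-at-1, G5 inverted output}.
Test 2 (a=1, b=1, c=0, d=1): fault-free G1=1, G2=1, G3=0, G4=1, G5=1, G6=0, G7=1 → Y1=1, Y2=1; observed Y1=1, Y2=1. Eliminates G1 stuck-at-0, G1 inverted output, G2 stuck-at-0, G2 inverted output, G3 stuck-at-1, G3 inverted output, G4 inverted output, G5 inverted output.
Test 3 (a=0, b=0, c=0, d=0): fault-free G1=0, G2=0, G3=1, G4=1, G5=0, G6=1, G7=1 → Y1=0, Y2=1; observed Y1=0, Y2=1. Eliminates G5 stuck-at-1.
Only G4 stuck-at-1 is consistent with every test.

G4 stuck-at-1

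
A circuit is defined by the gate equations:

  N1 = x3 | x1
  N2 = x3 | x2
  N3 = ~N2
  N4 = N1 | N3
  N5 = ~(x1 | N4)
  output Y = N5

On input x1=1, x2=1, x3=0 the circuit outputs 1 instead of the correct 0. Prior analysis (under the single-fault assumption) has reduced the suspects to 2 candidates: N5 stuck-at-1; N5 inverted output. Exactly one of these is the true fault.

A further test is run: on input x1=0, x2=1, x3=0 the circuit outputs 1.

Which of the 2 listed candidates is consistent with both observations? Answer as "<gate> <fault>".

Evaluate each candidate on input x1=0, x2=1, x3=0:
  N5 stuck-at-1: N1=0, N2=1, N3=0, N4=0, N5=1 [stuck-at-1] → 1 — matches
  N5 inverted output: N1=0, N2=1, N3=0, N4=0, N5=0 [inverted output] → 0 — eliminated
Only N5 stuck-at-1 reproduces the observed 1.

N5 stuck-at-1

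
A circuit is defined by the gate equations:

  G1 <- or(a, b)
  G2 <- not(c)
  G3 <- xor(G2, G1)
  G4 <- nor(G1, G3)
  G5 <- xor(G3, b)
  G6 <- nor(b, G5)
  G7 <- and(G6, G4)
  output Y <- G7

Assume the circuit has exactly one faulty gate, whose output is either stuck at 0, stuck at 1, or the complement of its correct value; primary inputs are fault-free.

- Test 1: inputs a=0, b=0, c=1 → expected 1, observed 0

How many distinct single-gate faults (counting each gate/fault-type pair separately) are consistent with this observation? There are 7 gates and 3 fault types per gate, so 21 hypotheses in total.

Fault-free: G1=0, G2=0, G3=0, G4=1, G5=0, G6=1, G7=1 → 1. Observed 0.
  G1: stuck-at-1, inverted output ✓; others ✗
  G2: stuck-at-1, inverted output ✓; others ✗
  G3: stuck-at-1, inverted output ✓; others ✗
  G4: stuck-at-0, inverted output ✓; others ✗
  G5: stuck-at-1, inverted output ✓; others ✗
  G6: stuck-at-0, inverted output ✓; others ✗
  G7: stuck-at-0, inverted output ✓; others ✗
Consistent faults: {G1 stuck-at-1, G1 inverted output, G2 stuck-at-1, G2 inverted output, G3 stuck-at-1, G3 inverted output, G4 stuck-at-0, G4 inverted output, G5 stuck-at-1, G5 inverted output, G6 stuck-at-0, G6 inverted output, G7 stuck-at-0, G7 inverted output} — 14 in all.

14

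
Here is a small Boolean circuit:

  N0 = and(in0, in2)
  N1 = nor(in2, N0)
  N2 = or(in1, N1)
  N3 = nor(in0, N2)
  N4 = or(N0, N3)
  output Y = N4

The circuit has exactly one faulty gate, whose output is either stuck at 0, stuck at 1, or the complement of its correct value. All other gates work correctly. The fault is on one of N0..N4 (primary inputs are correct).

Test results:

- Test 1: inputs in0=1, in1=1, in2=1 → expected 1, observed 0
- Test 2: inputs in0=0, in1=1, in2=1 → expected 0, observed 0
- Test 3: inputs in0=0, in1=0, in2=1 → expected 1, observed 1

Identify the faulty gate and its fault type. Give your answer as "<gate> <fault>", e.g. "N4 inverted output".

N0 stuck-at-0

Fault-free values for test 1 (in0=1, in1=1, in2=1): N0=1, N1=0, N2=1, N3=0, N4=1, giving Y=1. Observed 0.
Test 1: faults giving observed 0 are {N0 stuck-at-0, N0 inverted output, N4 stuck-at-0, N4 inverted output}.
Test 2 (in0=0, in1=1, in2=1): fault-free N0=0, N1=0, N2=1, N3=0, N4=0 → 0; observed 0. Eliminates N0 inverted output, N4 inverted output.
Test 3 (in0=0, in1=0, in2=1): fault-free N0=0, N1=0, N2=0, N3=1, N4=1 → 1; observed 1. Eliminates N4 stuck-at-0.
Only N0 stuck-at-0 is consistent with every test.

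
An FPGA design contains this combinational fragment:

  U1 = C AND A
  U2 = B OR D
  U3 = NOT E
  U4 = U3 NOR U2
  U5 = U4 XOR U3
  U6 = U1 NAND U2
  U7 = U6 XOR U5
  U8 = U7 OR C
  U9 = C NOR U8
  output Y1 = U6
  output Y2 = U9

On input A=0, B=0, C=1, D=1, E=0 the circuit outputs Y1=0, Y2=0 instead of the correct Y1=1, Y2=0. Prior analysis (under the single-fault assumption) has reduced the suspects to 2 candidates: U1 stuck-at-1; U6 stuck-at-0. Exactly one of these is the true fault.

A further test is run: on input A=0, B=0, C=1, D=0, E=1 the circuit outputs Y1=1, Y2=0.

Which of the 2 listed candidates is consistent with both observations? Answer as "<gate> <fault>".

U1 stuck-at-1

Evaluate each candidate on input A=0, B=0, C=1, D=0, E=1:
  U1 stuck-at-1: U1=1 [stuck-at-1], U2=0, U3=0, U4=1, U5=1, U6=1, U7=0, U8=1, U9=0 → Y1=1, Y2=0 — matches
  U6 stuck-at-0: U1=0, U2=0, U3=0, U4=1, U5=1, U6=0 [stuck-at-0], U7=1, U8=1, U9=0 → Y1=0, Y2=0 — eliminated
Only U1 stuck-at-1 reproduces the observed Y1=1, Y2=0.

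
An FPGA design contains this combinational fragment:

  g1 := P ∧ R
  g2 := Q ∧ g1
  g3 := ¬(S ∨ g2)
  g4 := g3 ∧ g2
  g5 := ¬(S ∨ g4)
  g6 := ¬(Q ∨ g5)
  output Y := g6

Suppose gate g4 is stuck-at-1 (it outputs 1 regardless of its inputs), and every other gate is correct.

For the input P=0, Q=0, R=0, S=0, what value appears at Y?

Propagate with g4 forced: g1=0, g2=0, g3=1, g4=1 [stuck-at-1], g5=0, g6=1.
So Y = 1. (Without the fault it would be 0.)

1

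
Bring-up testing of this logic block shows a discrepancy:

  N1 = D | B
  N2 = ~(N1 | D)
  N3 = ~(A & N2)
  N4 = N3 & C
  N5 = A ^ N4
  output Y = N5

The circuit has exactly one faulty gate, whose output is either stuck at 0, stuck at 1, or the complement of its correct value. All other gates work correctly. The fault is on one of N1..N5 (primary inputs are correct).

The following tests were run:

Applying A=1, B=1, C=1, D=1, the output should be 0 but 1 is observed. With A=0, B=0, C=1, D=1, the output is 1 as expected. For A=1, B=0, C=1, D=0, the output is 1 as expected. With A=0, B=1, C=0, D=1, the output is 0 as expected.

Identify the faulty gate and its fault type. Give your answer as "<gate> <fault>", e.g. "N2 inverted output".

Fault-free values for test 1 (A=1, B=1, C=1, D=1): N1=1, N2=0, N3=1, N4=1, N5=0, giving Y=0. Observed 1.
Test 1: faults giving observed 1 are {N2 stuck-at-1, N2 inverted output, N3 stuck-at-0, N3 inverted output, N4 stuck-at-0, N4 inverted output, N5 stuck-at-1, N5 inverted output}.
Test 2 (A=0, B=0, C=1, D=1): fault-free N1=1, N2=0, N3=1, N4=1, N5=1 → 1; observed 1. Eliminates N3 stuck-at-0, N3 inverted output, N4 stuck-at-0, N4 inverted output, N5 inverted output.
Test 3 (A=1, B=0, C=1, D=0): fault-free N1=0, N2=1, N3=0, N4=0, N5=1 → 1; observed 1. Eliminates N2 inverted output.
Test 4 (A=0, B=1, C=0, D=1): fault-free N1=1, N2=0, N3=1, N4=0, N5=0 → 0; observed 0. Eliminates N5 stuck-at-1.
Only N2 stuck-at-1 is consistent with every test.

N2 stuck-at-1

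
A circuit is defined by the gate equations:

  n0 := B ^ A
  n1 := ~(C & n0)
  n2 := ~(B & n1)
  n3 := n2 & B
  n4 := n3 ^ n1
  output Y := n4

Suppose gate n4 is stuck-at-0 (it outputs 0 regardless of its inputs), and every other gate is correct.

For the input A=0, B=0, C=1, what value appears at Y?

Propagate with n4 forced: n0=0, n1=1, n2=1, n3=0, n4=0 [stuck-at-0].
So Y = 0. (Without the fault it would be 1.)

0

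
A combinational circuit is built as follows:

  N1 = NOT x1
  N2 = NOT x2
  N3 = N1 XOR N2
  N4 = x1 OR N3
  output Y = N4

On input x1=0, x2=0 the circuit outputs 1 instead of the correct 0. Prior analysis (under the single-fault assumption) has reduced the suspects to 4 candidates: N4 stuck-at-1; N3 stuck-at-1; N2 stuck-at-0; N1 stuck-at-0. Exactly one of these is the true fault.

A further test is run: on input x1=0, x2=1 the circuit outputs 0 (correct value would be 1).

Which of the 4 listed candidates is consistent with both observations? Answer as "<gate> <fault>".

N1 stuck-at-0

Evaluate each candidate on input x1=0, x2=1:
  N4 stuck-at-1: N1=1, N2=0, N3=1, N4=1 [stuck-at-1] → 1 — eliminated
  N3 stuck-at-1: N1=1, N2=0, N3=1 [stuck-at-1], N4=1 → 1 — eliminated
  N2 stuck-at-0: N1=1, N2=0 [stuck-at-0], N3=1, N4=1 → 1 — eliminated
  N1 stuck-at-0: N1=0 [stuck-at-0], N2=0, N3=0, N4=0 → 0 — matches
Only N1 stuck-at-0 reproduces the observed 0.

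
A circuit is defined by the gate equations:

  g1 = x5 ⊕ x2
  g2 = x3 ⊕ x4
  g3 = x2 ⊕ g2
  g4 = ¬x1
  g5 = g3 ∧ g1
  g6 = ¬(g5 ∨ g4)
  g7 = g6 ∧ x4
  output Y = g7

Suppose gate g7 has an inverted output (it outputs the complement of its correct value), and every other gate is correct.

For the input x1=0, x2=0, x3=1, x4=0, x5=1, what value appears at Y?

1

Propagate with g7 forced: g1=1, g2=1, g3=1, g4=1, g5=1, g6=0, g7=1 [inverted output].
So Y = 1. (Without the fault it would be 0.)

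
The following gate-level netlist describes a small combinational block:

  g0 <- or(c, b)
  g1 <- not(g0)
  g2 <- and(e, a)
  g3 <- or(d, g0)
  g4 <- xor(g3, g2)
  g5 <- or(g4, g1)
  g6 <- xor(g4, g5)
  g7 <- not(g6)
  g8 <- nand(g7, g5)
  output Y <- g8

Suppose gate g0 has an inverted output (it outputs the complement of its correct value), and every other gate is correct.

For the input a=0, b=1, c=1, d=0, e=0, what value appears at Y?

1

Propagate with g0 forced: g0=0 [inverted output], g1=1, g2=0, g3=0, g4=0, g5=1, g6=1, g7=0, g8=1.
So Y = 1. (Without the fault it would be 0.)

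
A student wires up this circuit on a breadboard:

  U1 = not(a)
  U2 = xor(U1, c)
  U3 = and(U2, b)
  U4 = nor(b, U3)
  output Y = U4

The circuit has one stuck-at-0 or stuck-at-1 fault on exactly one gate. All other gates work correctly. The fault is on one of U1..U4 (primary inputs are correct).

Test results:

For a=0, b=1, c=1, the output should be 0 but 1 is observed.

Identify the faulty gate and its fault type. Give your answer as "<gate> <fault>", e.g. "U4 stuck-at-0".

Fault-free values for test 1 (a=0, b=1, c=1): U1=1, U2=0, U3=0, U4=0, giving Y=0. Observed 1.
Test 1: faults giving observed 1 are {U4 stuck-at-1}.
Only U4 stuck-at-1 is consistent with every test.

U4 stuck-at-1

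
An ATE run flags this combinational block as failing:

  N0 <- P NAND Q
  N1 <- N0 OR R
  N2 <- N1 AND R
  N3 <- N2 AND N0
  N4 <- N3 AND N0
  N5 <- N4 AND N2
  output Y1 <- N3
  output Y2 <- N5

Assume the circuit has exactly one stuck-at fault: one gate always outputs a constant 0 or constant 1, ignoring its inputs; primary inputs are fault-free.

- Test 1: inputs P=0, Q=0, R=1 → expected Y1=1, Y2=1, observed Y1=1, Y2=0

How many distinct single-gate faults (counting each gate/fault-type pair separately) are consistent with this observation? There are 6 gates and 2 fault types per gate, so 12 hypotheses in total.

Fault-free: N0=1, N1=1, N2=1, N3=1, N4=1, N5=1 → Y1=1, Y2=1. Observed Y1=1, Y2=0.
  N0 stuck-at-0: output Y1=0, Y2=0 ✗
  N0 stuck-at-1: output Y1=1, Y2=1 ✗
  N1 stuck-at-0: output Y1=0, Y2=0 ✗
  N1 stuck-at-1: output Y1=1, Y2=1 ✗
  N2 stuck-at-0: output Y1=0, Y2=0 ✗
  N2 stuck-at-1: output Y1=1, Y2=1 ✗
  N3 stuck-at-0: output Y1=0, Y2=0 ✗
  N3 stuck-at-1: output Y1=1, Y2=1 ✗
  N4 stuck-at-0: output Y1=1, Y2=0 ✓
  N4 stuck-at-1: output Y1=1, Y2=1 ✗
  N5 stuck-at-0: output Y1=1, Y2=0 ✓
  N5 stuck-at-1: output Y1=1, Y2=1 ✗
Consistent faults: {N4 stuck-at-0, N5 stuck-at-0} — 2 in all.

2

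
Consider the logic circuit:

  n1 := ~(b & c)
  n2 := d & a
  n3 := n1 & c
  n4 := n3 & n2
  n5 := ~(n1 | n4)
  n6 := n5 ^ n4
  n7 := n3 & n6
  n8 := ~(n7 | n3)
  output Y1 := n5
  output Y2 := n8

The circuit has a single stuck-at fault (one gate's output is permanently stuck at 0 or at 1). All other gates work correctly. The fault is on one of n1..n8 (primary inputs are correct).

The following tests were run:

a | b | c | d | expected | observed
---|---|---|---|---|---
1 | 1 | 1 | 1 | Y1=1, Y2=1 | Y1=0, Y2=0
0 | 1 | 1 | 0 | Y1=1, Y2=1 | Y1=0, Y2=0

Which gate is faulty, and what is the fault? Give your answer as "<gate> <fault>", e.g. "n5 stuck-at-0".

n1 stuck-at-1

Fault-free values for test 1 (a=1, b=1, c=1, d=1): n1=0, n2=1, n3=0, n4=0, n5=1, n6=1, n7=0, n8=1, giving Y1=1, Y2=1. Observed Y1=0, Y2=0.
Test 1: faults giving observed Y1=0, Y2=0 are {n1 stuck-at-1, n3 stuck-at-1}.
Test 2 (a=0, b=1, c=1, d=0): fault-free n1=0, n2=0, n3=0, n4=0, n5=1, n6=1, n7=0, n8=1 → Y1=1, Y2=1; observed Y1=0, Y2=0. Eliminates n3 stuck-at-1.
Only n1 stuck-at-1 is consistent with every test.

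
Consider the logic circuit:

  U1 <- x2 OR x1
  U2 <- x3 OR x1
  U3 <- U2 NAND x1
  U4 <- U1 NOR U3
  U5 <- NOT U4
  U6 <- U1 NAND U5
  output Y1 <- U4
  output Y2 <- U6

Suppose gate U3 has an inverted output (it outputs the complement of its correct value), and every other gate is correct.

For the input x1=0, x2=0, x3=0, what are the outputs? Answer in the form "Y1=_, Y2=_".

Y1=1, Y2=1

Propagate with U3 forced: U1=0, U2=0, U3=0 [inverted output], U4=1, U5=0, U6=1.
So the outputs are Y1=1, Y2=1. (Without the fault they would be Y1=0, Y2=1.)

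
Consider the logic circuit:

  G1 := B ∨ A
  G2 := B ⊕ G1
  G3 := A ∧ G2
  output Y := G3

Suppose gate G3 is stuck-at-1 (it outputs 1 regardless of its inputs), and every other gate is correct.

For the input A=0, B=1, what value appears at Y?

1

Propagate with G3 forced: G1=1, G2=0, G3=1 [stuck-at-1].
So Y = 1. (Without the fault it would be 0.)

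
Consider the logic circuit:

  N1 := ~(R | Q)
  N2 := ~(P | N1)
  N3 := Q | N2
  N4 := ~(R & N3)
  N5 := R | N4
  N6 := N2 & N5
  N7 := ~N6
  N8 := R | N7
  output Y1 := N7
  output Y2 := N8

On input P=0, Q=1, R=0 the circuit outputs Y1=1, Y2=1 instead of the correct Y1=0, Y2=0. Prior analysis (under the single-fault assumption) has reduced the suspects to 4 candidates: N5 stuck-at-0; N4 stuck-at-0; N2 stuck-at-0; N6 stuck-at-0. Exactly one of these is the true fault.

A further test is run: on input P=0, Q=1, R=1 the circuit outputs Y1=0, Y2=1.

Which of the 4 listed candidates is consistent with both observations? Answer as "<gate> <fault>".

Evaluate each candidate on input P=0, Q=1, R=1:
  N5 stuck-at-0: N1=0, N2=1, N3=1, N4=0, N5=0 [stuck-at-0], N6=0, N7=1, N8=1 → Y1=1, Y2=1 — eliminated
  N4 stuck-at-0: N1=0, N2=1, N3=1, N4=0 [stuck-at-0], N5=1, N6=1, N7=0, N8=1 → Y1=0, Y2=1 — matches
  N2 stuck-at-0: N1=0, N2=0 [stuck-at-0], N3=1, N4=0, N5=1, N6=0, N7=1, N8=1 → Y1=1, Y2=1 — eliminated
  N6 stuck-at-0: N1=0, N2=1, N3=1, N4=0, N5=1, N6=0 [stuck-at-0], N7=1, N8=1 → Y1=1, Y2=1 — eliminated
Only N4 stuck-at-0 reproduces the observed Y1=0, Y2=1.

N4 stuck-at-0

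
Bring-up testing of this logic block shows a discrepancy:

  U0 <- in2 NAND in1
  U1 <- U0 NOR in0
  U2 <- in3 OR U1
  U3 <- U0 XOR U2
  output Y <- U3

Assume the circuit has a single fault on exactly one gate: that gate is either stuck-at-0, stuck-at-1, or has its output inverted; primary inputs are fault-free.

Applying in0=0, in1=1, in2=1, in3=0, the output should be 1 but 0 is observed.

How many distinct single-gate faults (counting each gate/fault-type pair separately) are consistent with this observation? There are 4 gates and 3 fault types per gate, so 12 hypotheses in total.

6

Fault-free: U0=0, U1=1, U2=1, U3=1 → 1. Observed 0.
  U0 stuck-at-0: output 1 ✗
  U0 stuck-at-1: output 1 ✗
  U0 inverted output: output 1 ✗
  U1 stuck-at-0: output 0 ✓
  U1 stuck-at-1: output 1 ✗
  U1 inverted output: output 0 ✓
  U2 stuck-at-0: output 0 ✓
  U2 stuck-at-1: output 1 ✗
  U2 inverted output: output 0 ✓
  U3 stuck-at-0: output 0 ✓
  U3 stuck-at-1: output 1 ✗
  U3 inverted output: output 0 ✓
Consistent faults: {U1 stuck-at-0, U1 inverted output, U2 stuck-at-0, U2 inverted output, U3 stuck-at-0, U3 inverted output} — 6 in all.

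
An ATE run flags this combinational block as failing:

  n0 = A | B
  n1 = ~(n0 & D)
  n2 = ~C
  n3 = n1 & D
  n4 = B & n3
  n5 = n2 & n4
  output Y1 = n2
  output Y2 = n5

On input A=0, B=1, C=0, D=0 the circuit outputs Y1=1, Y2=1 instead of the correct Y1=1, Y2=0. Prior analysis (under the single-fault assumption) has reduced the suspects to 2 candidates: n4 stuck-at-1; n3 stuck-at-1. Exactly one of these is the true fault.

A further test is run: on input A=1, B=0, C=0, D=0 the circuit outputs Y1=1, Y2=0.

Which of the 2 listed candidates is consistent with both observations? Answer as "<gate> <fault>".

n3 stuck-at-1

Evaluate each candidate on input A=1, B=0, C=0, D=0:
  n4 stuck-at-1: n0=1, n1=1, n2=1, n3=0, n4=1 [stuck-at-1], n5=1 → Y1=1, Y2=1 — eliminated
  n3 stuck-at-1: n0=1, n1=1, n2=1, n3=1 [stuck-at-1], n4=0, n5=0 → Y1=1, Y2=0 — matches
Only n3 stuck-at-1 reproduces the observed Y1=1, Y2=0.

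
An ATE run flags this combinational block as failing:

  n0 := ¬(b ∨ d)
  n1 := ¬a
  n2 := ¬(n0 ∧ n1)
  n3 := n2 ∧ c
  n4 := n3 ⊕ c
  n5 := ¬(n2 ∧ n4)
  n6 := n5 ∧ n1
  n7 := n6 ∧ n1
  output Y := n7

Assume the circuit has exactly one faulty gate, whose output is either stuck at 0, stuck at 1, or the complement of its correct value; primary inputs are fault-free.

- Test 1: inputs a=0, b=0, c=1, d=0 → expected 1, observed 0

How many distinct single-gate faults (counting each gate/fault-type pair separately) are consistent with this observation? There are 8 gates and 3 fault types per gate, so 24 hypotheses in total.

Fault-free: n0=1, n1=1, n2=0, n3=0, n4=1, n5=1, n6=1, n7=1 → 1. Observed 0.
  n0: none of the 3 fault types match ✗
  n1: stuck-at-0, inverted output ✓; others ✗
  n2: none of the 3 fault types match ✗
  n3: none of the 3 fault types match ✗
  n4: none of the 3 fault types match ✗
  n5: stuck-at-0, inverted output ✓; others ✗
  n6: stuck-at-0, inverted output ✓; others ✗
  n7: stuck-at-0, inverted output ✓; others ✗
Consistent faults: {n1 stuck-at-0, n1 inverted output, n5 stuck-at-0, n5 inverted output, n6 stuck-at-0, n6 inverted output, n7 stuck-at-0, n7 inverted output} — 8 in all.

8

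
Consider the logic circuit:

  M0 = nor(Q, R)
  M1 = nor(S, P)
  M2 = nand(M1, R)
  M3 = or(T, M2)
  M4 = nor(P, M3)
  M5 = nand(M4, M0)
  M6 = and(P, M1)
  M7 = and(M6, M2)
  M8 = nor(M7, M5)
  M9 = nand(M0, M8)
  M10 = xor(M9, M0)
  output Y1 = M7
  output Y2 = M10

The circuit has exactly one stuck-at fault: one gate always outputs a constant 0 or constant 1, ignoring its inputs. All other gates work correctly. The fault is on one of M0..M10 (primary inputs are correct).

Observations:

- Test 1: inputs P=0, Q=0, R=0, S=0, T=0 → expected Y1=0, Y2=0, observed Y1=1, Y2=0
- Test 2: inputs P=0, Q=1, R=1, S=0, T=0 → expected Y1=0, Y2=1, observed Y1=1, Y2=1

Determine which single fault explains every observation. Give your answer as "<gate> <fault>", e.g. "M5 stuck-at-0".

M7 stuck-at-1

Fault-free values for test 1 (P=0, Q=0, R=0, S=0, T=0): M0=1, M1=1, M2=1, M3=1, M4=0, M5=1, M6=0, M7=0, M8=0, M9=1, M10=0, giving Y1=0, Y2=0. Observed Y1=1, Y2=0.
Test 1: faults giving observed Y1=1, Y2=0 are {M6 stuck-at-1, M7 stuck-at-1}.
Test 2 (P=0, Q=1, R=1, S=0, T=0): fault-free M0=0, M1=1, M2=0, M3=0, M4=1, M5=1, M6=0, M7=0, M8=0, M9=1, M10=1 → Y1=0, Y2=1; observed Y1=1, Y2=1. Eliminates M6 stuck-at-1.
Only M7 stuck-at-1 is consistent with every test.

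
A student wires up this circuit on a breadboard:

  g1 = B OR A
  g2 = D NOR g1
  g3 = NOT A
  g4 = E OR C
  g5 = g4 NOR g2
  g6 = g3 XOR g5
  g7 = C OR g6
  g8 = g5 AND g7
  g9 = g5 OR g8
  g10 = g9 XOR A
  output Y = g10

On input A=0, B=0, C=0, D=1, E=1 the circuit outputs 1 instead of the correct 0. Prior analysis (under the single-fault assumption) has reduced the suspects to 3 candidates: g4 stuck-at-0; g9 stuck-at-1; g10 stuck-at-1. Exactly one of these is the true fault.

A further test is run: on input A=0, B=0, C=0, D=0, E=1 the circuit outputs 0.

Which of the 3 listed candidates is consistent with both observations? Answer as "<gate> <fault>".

Evaluate each candidate on input A=0, B=0, C=0, D=0, E=1:
  g4 stuck-at-0: g1=0, g2=1, g3=1, g4=0 [stuck-at-0], g5=0, g6=1, g7=1, g8=0, g9=0, g10=0 → 0 — matches
  g9 stuck-at-1: g1=0, g2=1, g3=1, g4=1, g5=0, g6=1, g7=1, g8=0, g9=1 [stuck-at-1], g10=1 → 1 — eliminated
  g10 stuck-at-1: g1=0, g2=1, g3=1, g4=1, g5=0, g6=1, g7=1, g8=0, g9=0, g10=1 [stuck-at-1] → 1 — eliminated
Only g4 stuck-at-0 reproduces the observed 0.

g4 stuck-at-0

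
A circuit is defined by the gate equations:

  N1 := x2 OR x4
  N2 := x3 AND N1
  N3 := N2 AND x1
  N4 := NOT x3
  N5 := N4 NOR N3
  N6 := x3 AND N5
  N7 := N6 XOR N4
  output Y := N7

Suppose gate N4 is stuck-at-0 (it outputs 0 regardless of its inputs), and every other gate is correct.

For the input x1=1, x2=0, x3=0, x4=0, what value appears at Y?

0

Propagate with N4 forced: N1=0, N2=0, N3=0, N4=0 [stuck-at-0], N5=1, N6=0, N7=0.
So Y = 0. (Without the fault it would be 1.)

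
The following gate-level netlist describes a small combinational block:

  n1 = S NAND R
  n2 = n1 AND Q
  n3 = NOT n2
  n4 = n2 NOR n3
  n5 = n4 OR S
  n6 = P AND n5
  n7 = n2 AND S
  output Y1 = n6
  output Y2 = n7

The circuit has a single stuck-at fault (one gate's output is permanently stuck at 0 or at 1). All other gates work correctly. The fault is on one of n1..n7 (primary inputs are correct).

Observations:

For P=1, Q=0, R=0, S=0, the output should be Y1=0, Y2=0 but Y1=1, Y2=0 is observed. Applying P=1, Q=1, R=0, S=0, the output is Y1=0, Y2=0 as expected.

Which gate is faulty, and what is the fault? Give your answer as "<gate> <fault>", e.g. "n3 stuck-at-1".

n3 stuck-at-0

Fault-free values for test 1 (P=1, Q=0, R=0, S=0): n1=1, n2=0, n3=1, n4=0, n5=0, n6=0, n7=0, giving Y1=0, Y2=0. Observed Y1=1, Y2=0.
Test 1: faults giving observed Y1=1, Y2=0 are {n3 stuck-at-0, n4 stuck-at-1, n5 stuck-at-1, n6 stuck-at-1}.
Test 2 (P=1, Q=1, R=0, S=0): fault-free n1=1, n2=1, n3=0, n4=0, n5=0, n6=0, n7=0 → Y1=0, Y2=0; observed Y1=0, Y2=0. Eliminates n4 stuck-at-1, n5 stuck-at-1, n6 stuck-at-1.
Only n3 stuck-at-0 is consistent with every test.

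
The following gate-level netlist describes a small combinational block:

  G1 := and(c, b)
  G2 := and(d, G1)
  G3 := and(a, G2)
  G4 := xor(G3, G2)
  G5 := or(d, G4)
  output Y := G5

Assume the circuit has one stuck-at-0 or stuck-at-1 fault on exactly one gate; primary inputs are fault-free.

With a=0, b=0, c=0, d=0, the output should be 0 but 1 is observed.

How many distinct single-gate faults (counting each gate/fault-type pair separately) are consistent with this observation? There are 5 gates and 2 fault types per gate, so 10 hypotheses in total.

4

Fault-free: G1=0, G2=0, G3=0, G4=0, G5=0 → 0. Observed 1.
  G1 stuck-at-0: output 0 ✗
  G1 stuck-at-1: output 0 ✗
  G2 stuck-at-0: output 0 ✗
  G2 stuck-at-1: output 1 ✓
  G3 stuck-at-0: output 0 ✗
  G3 stuck-at-1: output 1 ✓
  G4 stuck-at-0: output 0 ✗
  G4 stuck-at-1: output 1 ✓
  G5 stuck-at-0: output 0 ✗
  G5 stuck-at-1: output 1 ✓
Consistent faults: {G2 stuck-at-1, G3 stuck-at-1, G4 stuck-at-1, G5 stuck-at-1} — 4 in all.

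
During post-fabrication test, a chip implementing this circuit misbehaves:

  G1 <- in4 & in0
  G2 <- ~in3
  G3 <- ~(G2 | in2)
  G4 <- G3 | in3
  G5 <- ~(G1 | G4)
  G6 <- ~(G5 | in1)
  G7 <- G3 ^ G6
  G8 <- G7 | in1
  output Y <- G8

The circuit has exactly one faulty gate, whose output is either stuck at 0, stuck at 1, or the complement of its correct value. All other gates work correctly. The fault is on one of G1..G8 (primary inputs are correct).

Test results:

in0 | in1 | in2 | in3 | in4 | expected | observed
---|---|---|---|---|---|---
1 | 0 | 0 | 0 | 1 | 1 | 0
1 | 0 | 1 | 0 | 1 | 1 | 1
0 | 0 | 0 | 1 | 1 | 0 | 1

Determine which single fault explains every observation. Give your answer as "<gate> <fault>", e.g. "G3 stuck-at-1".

G2 inverted output

Fault-free values for test 1 (in0=1, in1=0, in2=0, in3=0, in4=1): G1=1, G2=1, G3=0, G4=0, G5=0, G6=1, G7=1, G8=1, giving Y=1. Observed 0.
Test 1: faults giving observed 0 are {G1 stuck-at-0, G1 inverted output, G2 stuck-at-0, G2 inverted output, G3 stuck-at-1, G3 inverted output, G5 stuck-at-1, G5 inverted output, G6 stuck-at-0, G6 inverted output, G7 stuck-at-0, G7 inverted output, G8 stuck-at-0, G8 inverted output}.
Test 2 (in0=1, in1=0, in2=1, in3=0, in4=1): fault-free G1=1, G2=1, G3=0, G4=0, G5=0, G6=1, G7=1, G8=1 → 1; observed 1. Eliminates G1 stuck-at-0, G1 inverted output, G3 stuck-at-1, G3 inverted output, G5 stuck-at-1, G5 inverted output, G6 stuck-at-0, G6 inverted output, G7 stuck-at-0, G7 inverted output, G8 stuck-at-0, G8 inverted output.
Test 3 (in0=0, in1=0, in2=0, in3=1, in4=1): fault-free G1=0, G2=0, G3=1, G4=1, G5=0, G6=1, G7=0, G8=0 → 0; observed 1. Eliminates G2 stuck-at-0.
Only G2 inverted output is consistent with every test.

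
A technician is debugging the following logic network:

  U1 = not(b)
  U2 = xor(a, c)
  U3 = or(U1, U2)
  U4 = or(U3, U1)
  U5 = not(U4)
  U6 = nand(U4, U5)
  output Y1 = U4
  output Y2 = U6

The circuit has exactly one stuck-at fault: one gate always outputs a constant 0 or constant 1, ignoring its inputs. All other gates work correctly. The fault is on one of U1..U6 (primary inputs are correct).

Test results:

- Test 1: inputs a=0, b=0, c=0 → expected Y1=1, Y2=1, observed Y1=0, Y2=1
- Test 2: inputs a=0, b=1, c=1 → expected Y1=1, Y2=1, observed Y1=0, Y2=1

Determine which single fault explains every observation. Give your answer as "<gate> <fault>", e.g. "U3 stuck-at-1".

Fault-free values for test 1 (a=0, b=0, c=0): U1=1, U2=0, U3=1, U4=1, U5=0, U6=1, giving Y1=1, Y2=1. Observed Y1=0, Y2=1.
Test 1: faults giving observed Y1=0, Y2=1 are {U1 stuck-at-0, U4 stuck-at-0}.
Test 2 (a=0, b=1, c=1): fault-free U1=0, U2=1, U3=1, U4=1, U5=0, U6=1 → Y1=1, Y2=1; observed Y1=0, Y2=1. Eliminates U1 stuck-at-0.
Only U4 stuck-at-0 is consistent with every test.

U4 stuck-at-0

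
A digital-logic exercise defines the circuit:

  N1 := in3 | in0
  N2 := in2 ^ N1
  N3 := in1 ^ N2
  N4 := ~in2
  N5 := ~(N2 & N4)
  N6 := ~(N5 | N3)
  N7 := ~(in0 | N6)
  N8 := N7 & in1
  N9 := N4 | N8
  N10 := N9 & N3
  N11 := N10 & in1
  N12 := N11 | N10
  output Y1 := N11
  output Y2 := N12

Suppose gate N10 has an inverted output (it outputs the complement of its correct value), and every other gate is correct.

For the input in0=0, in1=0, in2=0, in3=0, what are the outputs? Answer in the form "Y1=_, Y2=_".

Y1=0, Y2=1

Propagate with N10 forced: N1=0, N2=0, N3=0, N4=1, N5=1, N6=0, N7=1, N8=0, N9=1, N10=1 [inverted output], N11=0, N12=1.
So the outputs are Y1=0, Y2=1. (Without the fault they would be Y1=0, Y2=0.)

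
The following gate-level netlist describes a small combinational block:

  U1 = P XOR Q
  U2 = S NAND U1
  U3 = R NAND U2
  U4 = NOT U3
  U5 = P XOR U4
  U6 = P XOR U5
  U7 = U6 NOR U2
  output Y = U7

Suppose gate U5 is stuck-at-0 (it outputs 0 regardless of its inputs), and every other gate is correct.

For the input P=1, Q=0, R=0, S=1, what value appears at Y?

Propagate with U5 forced: U1=1, U2=0, U3=1, U4=0, U5=0 [stuck-at-0], U6=1, U7=0.
So Y = 0. (Without the fault it would be 1.)

0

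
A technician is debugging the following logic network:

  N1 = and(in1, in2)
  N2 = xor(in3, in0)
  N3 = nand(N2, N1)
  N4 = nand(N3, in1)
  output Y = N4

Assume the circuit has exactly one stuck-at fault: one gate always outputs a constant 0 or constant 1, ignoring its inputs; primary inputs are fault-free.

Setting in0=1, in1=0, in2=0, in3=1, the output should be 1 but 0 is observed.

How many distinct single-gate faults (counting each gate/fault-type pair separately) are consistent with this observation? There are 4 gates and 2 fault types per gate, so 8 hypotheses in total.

Fault-free: N1=0, N2=0, N3=1, N4=1 → 1. Observed 0.
  N1 stuck-at-0: output 1 ✗
  N1 stuck-at-1: output 1 ✗
  N2 stuck-at-0: output 1 ✗
  N2 stuck-at-1: output 1 ✗
  N3 stuck-at-0: output 1 ✗
  N3 stuck-at-1: output 1 ✗
  N4 stuck-at-0: output 0 ✓
  N4 stuck-at-1: output 1 ✗
Consistent faults: {N4 stuck-at-0} — 1 in all.

1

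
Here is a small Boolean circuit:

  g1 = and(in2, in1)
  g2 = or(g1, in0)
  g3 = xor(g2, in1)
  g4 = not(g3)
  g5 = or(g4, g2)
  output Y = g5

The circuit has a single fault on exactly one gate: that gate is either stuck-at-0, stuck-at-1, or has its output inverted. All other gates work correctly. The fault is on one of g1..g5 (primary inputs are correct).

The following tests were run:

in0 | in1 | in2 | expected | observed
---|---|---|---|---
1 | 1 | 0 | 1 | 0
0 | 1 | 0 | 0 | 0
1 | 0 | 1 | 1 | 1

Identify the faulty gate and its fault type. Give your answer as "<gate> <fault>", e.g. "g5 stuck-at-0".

g2 stuck-at-0

Fault-free values for test 1 (in0=1, in1=1, in2=0): g1=0, g2=1, g3=0, g4=1, g5=1, giving Y=1. Observed 0.
Test 1: faults giving observed 0 are {g2 stuck-at-0, g2 inverted output, g5 stuck-at-0, g5 inverted output}.
Test 2 (in0=0, in1=1, in2=0): fault-free g1=0, g2=0, g3=1, g4=0, g5=0 → 0; observed 0. Eliminates g2 inverted output, g5 inverted output.
Test 3 (in0=1, in1=0, in2=1): fault-free g1=0, g2=1, g3=1, g4=0, g5=1 → 1; observed 1. Eliminates g5 stuck-at-0.
Only g2 stuck-at-0 is consistent with every test.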